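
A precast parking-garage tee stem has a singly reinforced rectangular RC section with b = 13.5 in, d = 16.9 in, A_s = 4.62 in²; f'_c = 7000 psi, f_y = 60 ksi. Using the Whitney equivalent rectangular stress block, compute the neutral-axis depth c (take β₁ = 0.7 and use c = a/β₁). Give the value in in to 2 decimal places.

c ≈ 4.93 in

T = A_s f_y = 4.62 × 60 = 277.2 kips.
a = T/(0.85 f'_c b) = 277.2/(0.85 × 7 × 13.5) = 3.4510 in.
With β₁ = 0.7, c = a/β₁ = 3.4510/0.7 = 4.93 in.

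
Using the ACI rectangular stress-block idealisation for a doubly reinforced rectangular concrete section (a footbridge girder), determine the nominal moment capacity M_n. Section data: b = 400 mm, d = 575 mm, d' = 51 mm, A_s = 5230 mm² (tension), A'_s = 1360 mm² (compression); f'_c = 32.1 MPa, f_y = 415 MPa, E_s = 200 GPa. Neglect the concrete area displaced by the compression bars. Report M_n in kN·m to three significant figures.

M_n ≈ 1100 kN·m

Assume both tension and compression steel yield.
Net tension couple steel: A_s − A'_s = 3870 mm².
a = (A_s − A'_s) f_y / (0.85 f'_c b) = 1606050/(0.85 × 32.1 × 400) = 147.16 mm.
c = a/β₁ = 147.16/0.821 = 179.24 mm; ε'_s = 0.003(c − d')/c = 0.0021 ≥ f_y/E_s = 0.0021, so compression steel does yield.
M_n = (A_s − A'_s) f_y (d − a/2) + A'_s f_y (d − d') = [1606050 × (575 − 73.58) + 564400 × (575 − 51)] × 10⁻⁶ = 805.31 + 295.75 = 1101.06 kN·m.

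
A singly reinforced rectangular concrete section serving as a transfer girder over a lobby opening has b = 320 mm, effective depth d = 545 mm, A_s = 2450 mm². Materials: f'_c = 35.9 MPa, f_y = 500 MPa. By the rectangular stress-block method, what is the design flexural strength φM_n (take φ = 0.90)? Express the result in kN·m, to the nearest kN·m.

φM_n ≈ 532 kN·m

T = A_s f_y = 2450 × 500 = 1225000 N = 1225 kN.
From C = T: a = T/(0.85 f'_c b) = 1225000/(0.85 × 35.9 × 320) = 125.45 mm.
M_n = T(d − a/2) = 1225 kN × (545 − 62.725) mm = 590.79 kN·m.
φM_n = 0.90 × 590.79 = 531.71 kN·m.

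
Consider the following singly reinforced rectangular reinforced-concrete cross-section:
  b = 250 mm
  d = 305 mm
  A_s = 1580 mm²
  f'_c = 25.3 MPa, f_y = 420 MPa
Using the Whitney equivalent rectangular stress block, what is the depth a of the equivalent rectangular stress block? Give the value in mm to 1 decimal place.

T = A_s f_y = 1580 × 420 = 663600 N = 663.6 kN.
Setting C = 0.85 f'_c a b equal to T: a = 663600/(0.85 × 25.3 × 250) = 123.4 mm.

a ≈ 123.4 mm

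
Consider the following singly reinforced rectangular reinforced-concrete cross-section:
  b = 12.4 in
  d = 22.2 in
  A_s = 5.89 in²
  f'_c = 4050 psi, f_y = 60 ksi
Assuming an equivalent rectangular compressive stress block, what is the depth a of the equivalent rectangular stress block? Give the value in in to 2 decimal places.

a ≈ 8.28 in

T = A_s f_y = 5.89 × 60 = 353.4 kips.
a = T/(0.85 f'_c b) = 353.4/(0.85 × 4.05 × 12.4) = 8.28 in.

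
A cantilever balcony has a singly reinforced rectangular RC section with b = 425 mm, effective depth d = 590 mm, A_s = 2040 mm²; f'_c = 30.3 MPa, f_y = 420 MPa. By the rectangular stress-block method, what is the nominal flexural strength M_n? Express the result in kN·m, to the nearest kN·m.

M_n ≈ 472 kN·m

T = A_s f_y = 2040 × 420 = 856800 N = 856.8 kN.
From C = T: a = T/(0.85 f'_c b) = 856800/(0.85 × 30.3 × 425) = 78.28 mm.
M_n = T(d − a/2) = 856.8 kN × (590 − 39.14) mm = 471.98 kN·m.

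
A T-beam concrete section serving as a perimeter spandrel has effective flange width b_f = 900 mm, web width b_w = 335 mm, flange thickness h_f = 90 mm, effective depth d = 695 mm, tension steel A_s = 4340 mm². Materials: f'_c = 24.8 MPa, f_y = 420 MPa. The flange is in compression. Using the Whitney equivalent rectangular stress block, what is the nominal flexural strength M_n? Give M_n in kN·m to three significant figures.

M_n ≈ 1180 kN·m

Tension: T = A_s f_y = 4340 × 420 = 1822800 N.
Try a within the flange: a = T/(0.85 f'_c b_f) = 1822800/(0.85 × 24.8 × 900) = 96.08 mm.
a = 96.08 > h_f = 90 mm: the block extends into the web. Split into flange-overhang and web parts.
C_f = 0.85 f'_c (b_f − b_w) h_f = 0.85 × 24.8 × (900 − 335) × 90 = 1071918 N.
Remaining web compression depth: a_w = (T − C_f)/(0.85 f'_c b_w) = (1822800 − 1071918)/(0.85 × 24.8 × 335) = 106.33 mm.
M_n = C_f(d − h_f/2) + (T − C_f)(d − a_w/2) = 1071918 × (695 − 45) + 750882 × (695 − 53.165) = 696.75 + 481.94 = 1178.69 × 10⁶ N·mm.
M_n = 1178.69 kN·m.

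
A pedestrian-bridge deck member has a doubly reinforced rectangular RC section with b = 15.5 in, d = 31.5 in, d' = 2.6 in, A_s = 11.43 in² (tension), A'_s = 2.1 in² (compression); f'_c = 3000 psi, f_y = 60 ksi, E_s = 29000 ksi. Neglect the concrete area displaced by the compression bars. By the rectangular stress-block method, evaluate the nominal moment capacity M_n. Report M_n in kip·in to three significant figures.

M_n ≈ 17300 kip·in

Assume both steels yield.
a = (A_s − A'_s) f_y/(0.85 f'_c b) = (11.43 − 2.1) × 60/(0.85 × 3 × 15.5) = 14.163 in.
c = a/β₁ = 14.163/0.85 = 16.662 in; ε'_s = 0.003(c − d')/c = 0.0025 ≥ ε_y = 0.0021, so the compression steel yields.
M_n = (A_s − A'_s) f_y (d − a/2) + A'_s f_y (d − d') = 559.8 × (31.5 − 7.0815) + 126 × (31.5 − 2.6) = 13669.5 + 3641.4 = 17310.9 kip·in.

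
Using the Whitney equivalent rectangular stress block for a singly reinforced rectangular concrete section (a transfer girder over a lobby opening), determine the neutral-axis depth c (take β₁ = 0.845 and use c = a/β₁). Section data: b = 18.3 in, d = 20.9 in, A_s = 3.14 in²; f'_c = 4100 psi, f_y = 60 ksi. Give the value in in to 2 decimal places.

c ≈ 3.50 in

T = A_s f_y = 3.14 × 60 = 188.4 kips.
a = T/(0.85 f'_c b) = 188.4/(0.85 × 4.1 × 18.3) = 2.9541 in.
With β₁ = 0.845, c = a/β₁ = 2.9541/0.845 = 3.50 in.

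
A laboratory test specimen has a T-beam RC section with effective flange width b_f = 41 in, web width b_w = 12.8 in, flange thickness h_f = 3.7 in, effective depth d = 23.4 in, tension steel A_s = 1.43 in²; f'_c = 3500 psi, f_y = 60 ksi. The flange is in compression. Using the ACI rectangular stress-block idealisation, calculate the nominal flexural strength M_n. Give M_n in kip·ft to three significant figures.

M_n ≈ 165 kip·ft

Tension: T = A_s f_y = 1.43 × 60 = 85.8 kips.
Try a within the flange: a = T/(0.85 f'_c b_f) = 85.8/(0.85 × 3.5 × 41) = 0.703 in.
Since a = 0.703 ≤ h_f = 3.7 in, the stress block lies entirely in the flange; analyse as a rectangular beam of width b_f.
M_n = T(d − a/2) = 85.8 × (23.4 − 0.3515) = 1977.6 kip·in.
M_n = 1977.6/12 = 164.80 kip·ft.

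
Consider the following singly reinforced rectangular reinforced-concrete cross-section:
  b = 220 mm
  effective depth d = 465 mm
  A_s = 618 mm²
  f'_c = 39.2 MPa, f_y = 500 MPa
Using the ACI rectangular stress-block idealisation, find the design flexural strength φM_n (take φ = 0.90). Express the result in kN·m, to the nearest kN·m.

T = A_s f_y = 618 × 500 = 309000 N = 309 kN.
From C = T: a = T/(0.85 f'_c b) = 309000/(0.85 × 39.2 × 220) = 42.15 mm.
M_n = T(d − a/2) = 309 kN × (465 − 21.075) mm = 137.17 kN·m.
φM_n = 0.90 × 137.17 = 123.45 kN·m.

φM_n ≈ 123 kN·m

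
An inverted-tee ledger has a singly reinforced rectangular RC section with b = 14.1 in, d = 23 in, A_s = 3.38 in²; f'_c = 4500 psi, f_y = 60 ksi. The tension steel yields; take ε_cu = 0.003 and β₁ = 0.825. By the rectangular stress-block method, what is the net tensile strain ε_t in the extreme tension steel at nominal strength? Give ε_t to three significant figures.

ε_t ≈ 0.0121

a = A_s f_y/(0.85 f'_c b) = 3.760 in.
β₁ = 0.825, so c = a/β₁ = 3.760/0.825 = 4.558 in.
From the linear strain diagram with ε_cu = 0.003: ε_t = 0.003 (d − c)/c = 0.003 × (23 − 4.558)/4.558 = 0.0121.
Since ε_t ≥ 0.005, the section is tension-controlled.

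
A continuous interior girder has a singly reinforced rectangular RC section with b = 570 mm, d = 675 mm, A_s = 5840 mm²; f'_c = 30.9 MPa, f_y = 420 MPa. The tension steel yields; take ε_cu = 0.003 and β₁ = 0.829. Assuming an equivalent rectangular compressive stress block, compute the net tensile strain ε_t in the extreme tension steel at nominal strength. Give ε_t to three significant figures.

ε_t ≈ 0.00725

a = A_s f_y/(0.85 f'_c b) = 163.84 mm.
β₁ = 0.829, so c = a/β₁ = 163.84/0.829 = 197.64 mm.
From the linear strain diagram with ε_cu = 0.003: ε_t = 0.003 (d − c)/c = 0.003 × (675 − 197.64)/197.64 = 0.00725.
Since ε_t ≥ 0.005, the section is tension-controlled.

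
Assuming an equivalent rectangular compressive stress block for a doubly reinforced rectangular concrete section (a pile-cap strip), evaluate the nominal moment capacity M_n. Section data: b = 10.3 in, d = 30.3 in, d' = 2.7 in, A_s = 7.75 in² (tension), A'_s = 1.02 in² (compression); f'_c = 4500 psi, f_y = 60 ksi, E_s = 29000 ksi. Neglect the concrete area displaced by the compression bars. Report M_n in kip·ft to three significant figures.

M_n ≈ 988 kip·ft

Assume both steels yield.
a = (A_s − A'_s) f_y/(0.85 f'_c b) = (7.75 − 1.02) × 60/(0.85 × 4.5 × 10.3) = 10.249 in.
c = a/β₁ = 10.249/0.825 = 12.423 in; ε'_s = 0.003(c − d')/c = 0.0023 ≥ ε_y = 0.0021, so the compression steel yields.
M_n = (A_s − A'_s) f_y (d − a/2) + A'_s f_y (d − d') = 403.8 × (30.3 − 5.1245) + 61.2 × (30.3 − 2.7) = 10165.9 + 1689.1 = 11855.0 kip·in = 11855.0/12 = 987.92 kip·ft.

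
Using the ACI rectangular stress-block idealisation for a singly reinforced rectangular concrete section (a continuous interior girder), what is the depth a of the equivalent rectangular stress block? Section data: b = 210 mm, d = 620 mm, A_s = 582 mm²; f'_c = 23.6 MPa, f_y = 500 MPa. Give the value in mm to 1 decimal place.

a ≈ 69.1 mm

T = A_s f_y = 582 × 500 = 291000 N = 291 kN.
Setting C = 0.85 f'_c a b equal to T: a = 291000/(0.85 × 23.6 × 210) = 69.1 mm.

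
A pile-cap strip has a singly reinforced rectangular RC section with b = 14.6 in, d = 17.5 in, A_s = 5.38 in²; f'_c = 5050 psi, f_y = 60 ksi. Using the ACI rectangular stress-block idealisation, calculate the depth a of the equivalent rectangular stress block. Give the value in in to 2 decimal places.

T = A_s f_y = 5.38 × 60 = 322.8 kips.
a = T/(0.85 f'_c b) = 322.8/(0.85 × 5.05 × 14.6) = 5.15 in.

a ≈ 5.15 in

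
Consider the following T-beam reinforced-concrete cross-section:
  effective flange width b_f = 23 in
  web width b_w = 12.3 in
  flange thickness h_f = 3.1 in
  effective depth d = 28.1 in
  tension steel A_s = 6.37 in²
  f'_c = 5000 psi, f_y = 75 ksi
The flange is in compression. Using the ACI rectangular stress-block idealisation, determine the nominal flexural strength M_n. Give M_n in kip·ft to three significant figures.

Tension: T = A_s f_y = 6.37 × 75 = 477.75 kips.
Try a within the flange: a = T/(0.85 f'_c b_f) = 477.75/(0.85 × 5 × 23) = 4.887 in.
a = 4.887 > h_f = 3.1 in: the block extends into the web. Split into flange-overhang and web parts.
C_f = 0.85 f'_c (b_f − b_w) h_f = 0.85 × 5 × (23 − 12.3) × 3.1 = 141.0 kips.
Remaining web compression depth: a_w = (T − C_f)/(0.85 f'_c b_w) = (477.75 − 141.0)/(0.85 × 5 × 12.3) = 6.442 in.
M_n = C_f(d − h_f/2) + (T − C_f)(d − a_w/2) = 141.0 × (28.1 − 1.55) + 336.75 × (28.1 − 3.221) = 3743.6 + 8378.0 = 12121.6 kip·in.
M_n = 12121.6/12 = 1010.13 kip·ft.

M_n ≈ 1010 kip·ft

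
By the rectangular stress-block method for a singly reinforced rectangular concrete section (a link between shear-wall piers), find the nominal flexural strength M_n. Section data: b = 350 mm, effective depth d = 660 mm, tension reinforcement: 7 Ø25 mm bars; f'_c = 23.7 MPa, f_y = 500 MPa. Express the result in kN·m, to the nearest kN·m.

M_n ≈ 925 kN·m

A_s = 7 × 491 = 3437 mm².
T = A_s f_y = 3437 × 500 = 1718500 N = 1718.5 kN.
From C = T: a = T/(0.85 f'_c b) = 1718500/(0.85 × 23.7 × 350) = 243.73 mm.
M_n = T(d − a/2) = 1718.5 kN × (660 − 121.865) mm = 924.78 kN·m.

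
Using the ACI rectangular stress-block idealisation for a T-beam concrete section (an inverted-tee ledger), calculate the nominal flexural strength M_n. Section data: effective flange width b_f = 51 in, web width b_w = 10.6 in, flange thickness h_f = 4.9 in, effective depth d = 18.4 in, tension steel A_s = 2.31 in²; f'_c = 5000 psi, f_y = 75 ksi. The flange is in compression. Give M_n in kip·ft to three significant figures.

M_n ≈ 260 kip·ft

Tension: T = A_s f_y = 2.31 × 75 = 173.25 kips.
Try a within the flange: a = T/(0.85 f'_c b_f) = 173.25/(0.85 × 5 × 51) = 0.799 in.
Since a = 0.799 ≤ h_f = 4.9 in, the stress block lies entirely in the flange; analyse as a rectangular beam of width b_f.
M_n = T(d − a/2) = 173.25 × (18.4 − 0.3995) = 3118.6 kip·in.
M_n = 3118.6/12 = 259.88 kip·ft.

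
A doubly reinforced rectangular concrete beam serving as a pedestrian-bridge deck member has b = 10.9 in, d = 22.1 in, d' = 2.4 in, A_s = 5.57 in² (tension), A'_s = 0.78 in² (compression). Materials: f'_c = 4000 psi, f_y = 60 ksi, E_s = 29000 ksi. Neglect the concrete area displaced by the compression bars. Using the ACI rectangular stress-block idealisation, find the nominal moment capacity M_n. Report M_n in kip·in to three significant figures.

M_n ≈ 6160 kip·in

Assume both steels yield.
a = (A_s − A'_s) f_y/(0.85 f'_c b) = (5.57 − 0.78) × 60/(0.85 × 4 × 10.9) = 7.755 in.
c = a/β₁ = 7.755/0.85 = 9.124 in; ε'_s = 0.003(c − d')/c = 0.0022 ≥ ε_y = 0.0021, so the compression steel yields.
M_n = (A_s − A'_s) f_y (d − a/2) + A'_s f_y (d − d') = 287.4 × (22.1 − 3.8775) + 46.8 × (22.1 − 2.4) = 5237.1 + 922.0 = 6159.1 kip·in.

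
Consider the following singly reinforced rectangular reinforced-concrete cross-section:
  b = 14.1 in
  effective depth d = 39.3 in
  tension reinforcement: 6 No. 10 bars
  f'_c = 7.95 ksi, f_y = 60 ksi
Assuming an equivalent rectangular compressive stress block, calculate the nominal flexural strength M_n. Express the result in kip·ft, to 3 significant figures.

M_n ≈ 1410 kip·ft

A_s = 6 × 1.27 = 7.62 in².
T = A_s f_y = 7.62 × 60 = 457.2 kips.
a = T/(0.85 f'_c b) = 457.2/(0.85 × 7.95 × 14.1) = 4.798 in.
M_n = T(d − a/2) = 457.2 × (39.3 − 2.399) = 16871.1 kip·in = 16871.1/12 = 1405.93 kip·ft.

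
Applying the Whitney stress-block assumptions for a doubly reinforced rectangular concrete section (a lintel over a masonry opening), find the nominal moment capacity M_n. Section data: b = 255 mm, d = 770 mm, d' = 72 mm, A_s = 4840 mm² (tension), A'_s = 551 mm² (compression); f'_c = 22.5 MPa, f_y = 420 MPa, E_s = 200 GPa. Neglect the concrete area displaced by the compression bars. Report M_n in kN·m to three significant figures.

Assume both tension and compression steel yield.
Net tension couple steel: A_s − A'_s = 4289 mm².
a = (A_s − A'_s) f_y / (0.85 f'_c b) = 1801380/(0.85 × 22.5 × 255) = 369.37 mm.
c = a/β₁ = 369.37/0.85 = 434.55 mm; ε'_s = 0.003(c − d')/c = 0.0025 ≥ f_y/E_s = 0.0021, so compression steel does yield.
M_n = (A_s − A'_s) f_y (d − a/2) + A'_s f_y (d − d') = [1801380 × (770 − 184.685) + 231420 × (770 − 72)] × 10⁻⁶ = 1054.37 + 161.53 = 1215.90 kN·m.

M_n ≈ 1220 kN·m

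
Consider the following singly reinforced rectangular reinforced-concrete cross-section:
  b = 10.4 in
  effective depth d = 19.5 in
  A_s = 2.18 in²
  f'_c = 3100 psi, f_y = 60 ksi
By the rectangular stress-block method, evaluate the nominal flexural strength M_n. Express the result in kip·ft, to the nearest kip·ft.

M_n ≈ 187 kip·ft

T = A_s f_y = 2.18 × 60 = 130.8 kips.
a = T/(0.85 f'_c b) = 130.8/(0.85 × 3.1 × 10.4) = 4.773 in.
M_n = T(d − a/2) = 130.8 × (19.5 − 2.3865) = 2238.4 kip·in = 2238.4/12 = 186.53 kip·ft.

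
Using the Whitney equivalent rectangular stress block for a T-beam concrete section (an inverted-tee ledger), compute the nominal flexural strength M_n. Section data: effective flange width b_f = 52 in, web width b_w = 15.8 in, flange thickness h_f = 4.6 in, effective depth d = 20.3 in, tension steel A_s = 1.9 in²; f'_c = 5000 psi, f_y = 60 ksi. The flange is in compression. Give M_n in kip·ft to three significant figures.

M_n ≈ 190 kip·ft

Tension: T = A_s f_y = 1.9 × 60 = 114 kips.
Try a within the flange: a = T/(0.85 f'_c b_f) = 114/(0.85 × 5 × 52) = 0.516 in.
Since a = 0.516 ≤ h_f = 4.6 in, the stress block lies entirely in the flange; analyse as a rectangular beam of width b_f.
M_n = T(d − a/2) = 114 × (20.3 − 0.258) = 2284.8 kip·in.
M_n = 2284.8/12 = 190.40 kip·ft.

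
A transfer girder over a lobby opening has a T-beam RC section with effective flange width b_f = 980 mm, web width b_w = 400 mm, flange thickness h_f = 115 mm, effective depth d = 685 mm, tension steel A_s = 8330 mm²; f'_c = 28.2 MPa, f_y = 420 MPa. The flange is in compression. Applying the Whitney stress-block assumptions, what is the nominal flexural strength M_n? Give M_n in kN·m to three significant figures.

Tension: T = A_s f_y = 8330 × 420 = 3498600 N.
Try a within the flange: a = T/(0.85 f'_c b_f) = 3498600/(0.85 × 28.2 × 980) = 148.94 mm.
a = 148.94 > h_f = 115 mm: the block extends into the web. Split into flange-overhang and web parts.
C_f = 0.85 f'_c (b_f − b_w) h_f = 0.85 × 28.2 × (980 − 400) × 115 = 1598799 N.
Remaining web compression depth: a_w = (T − C_f)/(0.85 f'_c b_w) = (3498600 − 1598799)/(0.85 × 28.2 × 400) = 198.14 mm.
M_n = C_f(d − h_f/2) + (T − C_f)(d − a_w/2) = 1598799 × (685 − 57.5) + 1899801 × (685 − 99.07) = 1003.25 + 1113.15 = 2116.40 × 10⁶ N·mm.
M_n = 2116.40 kN·m.

M_n ≈ 2120 kN·m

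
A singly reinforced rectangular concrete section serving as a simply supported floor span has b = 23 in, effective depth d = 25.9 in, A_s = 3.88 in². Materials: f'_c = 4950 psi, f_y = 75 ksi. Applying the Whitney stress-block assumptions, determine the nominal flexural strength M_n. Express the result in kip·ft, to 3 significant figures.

T = A_s f_y = 3.88 × 75 = 291 kips.
a = T/(0.85 f'_c b) = 291/(0.85 × 4.95 × 23) = 3.007 in.
M_n = T(d − a/2) = 291 × (25.9 − 1.5035) = 7099.4 kip·in = 7099.4/12 = 591.62 kip·ft.

M_n ≈ 592 kip·ft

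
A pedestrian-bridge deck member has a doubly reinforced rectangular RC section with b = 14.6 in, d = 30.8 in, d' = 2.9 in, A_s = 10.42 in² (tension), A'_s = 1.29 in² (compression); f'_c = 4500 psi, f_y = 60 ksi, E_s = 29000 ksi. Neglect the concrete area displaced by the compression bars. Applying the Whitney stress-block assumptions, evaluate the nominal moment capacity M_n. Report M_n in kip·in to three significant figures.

M_n ≈ 16300 kip·in

Assume both steels yield.
a = (A_s − A'_s) f_y/(0.85 f'_c b) = (10.42 − 1.29) × 60/(0.85 × 4.5 × 14.6) = 9.809 in.
c = a/β₁ = 9.809/0.825 = 11.890 in; ε'_s = 0.003(c − d')/c = 0.0023 ≥ ε_y = 0.0021, so the compression steel yields.
M_n = (A_s − A'_s) f_y (d − a/2) + A'_s f_y (d − d') = 547.8 × (30.8 − 4.9045) + 77.4 × (30.8 − 2.9) = 14185.6 + 2159.5 = 16345.1 kip·in.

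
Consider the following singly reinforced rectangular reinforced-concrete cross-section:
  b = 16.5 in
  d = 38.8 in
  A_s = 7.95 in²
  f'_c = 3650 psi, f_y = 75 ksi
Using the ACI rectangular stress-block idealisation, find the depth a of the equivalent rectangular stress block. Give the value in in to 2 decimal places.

a ≈ 11.65 in

T = A_s f_y = 7.95 × 75 = 596.25 kips.
a = T/(0.85 f'_c b) = 596.25/(0.85 × 3.65 × 16.5) = 11.65 in.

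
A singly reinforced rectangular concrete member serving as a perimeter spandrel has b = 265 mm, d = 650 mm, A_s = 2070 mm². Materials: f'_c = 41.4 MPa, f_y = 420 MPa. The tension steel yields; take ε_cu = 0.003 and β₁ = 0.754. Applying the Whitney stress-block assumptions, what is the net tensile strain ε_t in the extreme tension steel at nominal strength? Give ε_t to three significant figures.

ε_t ≈ 0.0128

a = A_s f_y/(0.85 f'_c b) = 93.23 mm.
β₁ = 0.754, so c = a/β₁ = 93.23/0.754 = 123.65 mm.
From the linear strain diagram with ε_cu = 0.003: ε_t = 0.003 (d − c)/c = 0.003 × (650 − 123.65)/123.65 = 0.0128.
Since ε_t ≥ 0.005, the section is tension-controlled.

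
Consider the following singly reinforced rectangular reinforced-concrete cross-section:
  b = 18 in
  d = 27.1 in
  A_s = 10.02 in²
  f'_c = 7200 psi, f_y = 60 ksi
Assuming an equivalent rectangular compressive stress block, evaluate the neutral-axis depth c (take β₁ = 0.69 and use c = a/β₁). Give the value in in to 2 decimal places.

T = A_s f_y = 10.02 × 60 = 601.2 kips.
a = T/(0.85 f'_c b) = 601.2/(0.85 × 7.2 × 18) = 5.4575 in.
With β₁ = 0.69, c = a/β₁ = 5.4575/0.69 = 7.91 in.

c ≈ 7.91 in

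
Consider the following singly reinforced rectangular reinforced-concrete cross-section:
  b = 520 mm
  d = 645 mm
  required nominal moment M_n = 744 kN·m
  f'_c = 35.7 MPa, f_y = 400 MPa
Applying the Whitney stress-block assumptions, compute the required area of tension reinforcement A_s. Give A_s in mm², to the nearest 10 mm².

With M_n = 0.85 f'_c a b (d − a/2), solve the quadratic for a:
a = d − √(d² − 2M_n/(0.85 f'_c b)) = 645 − √(645² − 2 × 744×10⁶/(0.85 × 35.7 × 520)) = 77.79 mm.
A_s = 0.85 f'_c a b / f_y = 0.85 × 35.7 × 77.79 × 520 / 400 = 3068.7 mm².

A_s ≈ 3070 mm²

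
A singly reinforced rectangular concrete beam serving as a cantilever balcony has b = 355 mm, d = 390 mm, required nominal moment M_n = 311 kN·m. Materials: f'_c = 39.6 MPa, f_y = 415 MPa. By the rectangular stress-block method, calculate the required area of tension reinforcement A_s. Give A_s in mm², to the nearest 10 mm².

With M_n = 0.85 f'_c a b (d − a/2), solve the quadratic for a:
a = d − √(d² − 2M_n/(0.85 f'_c b)) = 390 − √(390² − 2 × 311×10⁶/(0.85 × 39.6 × 355)) = 73.70 mm.
A_s = 0.85 f'_c a b / f_y = 0.85 × 39.6 × 73.70 × 355 / 415 = 2122.1 mm².

A_s ≈ 2120 mm²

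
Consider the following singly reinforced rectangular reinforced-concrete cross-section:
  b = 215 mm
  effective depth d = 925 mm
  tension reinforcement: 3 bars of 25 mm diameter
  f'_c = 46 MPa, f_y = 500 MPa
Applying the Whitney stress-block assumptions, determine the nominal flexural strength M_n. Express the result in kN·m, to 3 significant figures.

M_n ≈ 649 kN·m

A_s = 3 × 491 = 1473 mm².
T = A_s f_y = 1473 × 500 = 736500 N = 736.5 kN.
From C = T: a = T/(0.85 f'_c b) = 736500/(0.85 × 46 × 215) = 87.61 mm.
M_n = T(d − a/2) = 736.5 kN × (925 − 43.805) mm = 649.00 kN·m.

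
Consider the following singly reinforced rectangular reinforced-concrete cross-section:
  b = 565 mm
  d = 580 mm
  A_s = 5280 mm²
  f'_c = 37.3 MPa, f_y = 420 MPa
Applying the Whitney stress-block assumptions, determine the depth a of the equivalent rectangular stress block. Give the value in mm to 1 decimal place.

a ≈ 123.8 mm

T = A_s f_y = 5280 × 420 = 2217600 N = 2217.6 kN.
Setting C = 0.85 f'_c a b equal to T: a = 2217600/(0.85 × 37.3 × 565) = 123.8 mm.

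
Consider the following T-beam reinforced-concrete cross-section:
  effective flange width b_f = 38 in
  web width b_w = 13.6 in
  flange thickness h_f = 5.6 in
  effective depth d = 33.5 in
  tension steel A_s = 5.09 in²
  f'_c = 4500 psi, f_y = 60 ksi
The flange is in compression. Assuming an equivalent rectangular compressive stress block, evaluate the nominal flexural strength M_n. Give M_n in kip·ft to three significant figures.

M_n ≈ 826 kip·ft

Tension: T = A_s f_y = 5.09 × 60 = 305.4 kips.
Try a within the flange: a = T/(0.85 f'_c b_f) = 305.4/(0.85 × 4.5 × 38) = 2.101 in.
Since a = 2.101 ≤ h_f = 5.6 in, the stress block lies entirely in the flange; analyse as a rectangular beam of width b_f.
M_n = T(d − a/2) = 305.4 × (33.5 − 1.0505) = 9910.1 kip·in.
M_n = 9910.1/12 = 825.84 kip·ft.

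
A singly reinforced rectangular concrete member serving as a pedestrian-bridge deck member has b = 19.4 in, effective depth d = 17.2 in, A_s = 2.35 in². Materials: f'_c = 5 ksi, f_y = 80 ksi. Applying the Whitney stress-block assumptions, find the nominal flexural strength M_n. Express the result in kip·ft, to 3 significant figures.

T = A_s f_y = 2.35 × 80 = 188 kips.
a = T/(0.85 f'_c b) = 188/(0.85 × 5 × 19.4) = 2.280 in.
M_n = T(d − a/2) = 188 × (17.2 − 1.14) = 3019.3 kip·in = 3019.3/12 = 251.61 kip·ft.

M_n ≈ 252 kip·ft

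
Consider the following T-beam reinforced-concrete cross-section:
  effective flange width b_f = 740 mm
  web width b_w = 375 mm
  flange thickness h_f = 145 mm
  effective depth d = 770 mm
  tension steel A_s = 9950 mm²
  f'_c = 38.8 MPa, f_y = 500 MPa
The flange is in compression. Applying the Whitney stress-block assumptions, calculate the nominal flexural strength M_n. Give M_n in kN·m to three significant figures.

M_n ≈ 3280 kN·m

Tension: T = A_s f_y = 9950 × 500 = 4975000 N.
Try a within the flange: a = T/(0.85 f'_c b_f) = 4975000/(0.85 × 38.8 × 740) = 203.85 mm.
a = 203.85 > h_f = 145 mm: the block extends into the web. Split into flange-overhang and web parts.
C_f = 0.85 f'_c (b_f − b_w) h_f = 0.85 × 38.8 × (740 − 375) × 145 = 1745467 N.
Remaining web compression depth: a_w = (T − C_f)/(0.85 f'_c b_w) = (4975000 − 1745467)/(0.85 × 38.8 × 375) = 261.13 mm.
M_n = C_f(d − h_f/2) + (T − C_f)(d − a_w/2) = 1745467 × (770 − 72.5) + 3229533 × (770 − 130.565) = 1217.46 + 2065.08 = 3282.54 × 10⁶ N·mm.
M_n = 3282.54 kN·m.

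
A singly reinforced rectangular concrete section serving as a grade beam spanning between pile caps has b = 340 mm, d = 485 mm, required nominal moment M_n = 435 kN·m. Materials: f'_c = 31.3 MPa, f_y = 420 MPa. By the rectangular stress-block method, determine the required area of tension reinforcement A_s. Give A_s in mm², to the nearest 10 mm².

With M_n = 0.85 f'_c a b (d − a/2), solve the quadratic for a:
a = d − √(d² − 2M_n/(0.85 f'_c b)) = 485 − √(485² − 2 × 435×10⁶/(0.85 × 31.3 × 340)) = 112.11 mm.
A_s = 0.85 f'_c a b / f_y = 0.85 × 31.3 × 112.11 × 340 / 420 = 2414.6 mm².

A_s ≈ 2410 mm²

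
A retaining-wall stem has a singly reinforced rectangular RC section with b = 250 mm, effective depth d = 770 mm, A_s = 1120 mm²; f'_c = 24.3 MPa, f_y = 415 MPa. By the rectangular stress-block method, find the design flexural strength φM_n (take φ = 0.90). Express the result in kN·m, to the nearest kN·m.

φM_n ≈ 303 kN·m

T = A_s f_y = 1120 × 415 = 464800 N = 464.8 kN.
From C = T: a = T/(0.85 f'_c b) = 464800/(0.85 × 24.3 × 250) = 90.01 mm.
M_n = T(d − a/2) = 464.8 kN × (770 − 45.005) mm = 336.98 kN·m.
φM_n = 0.90 × 336.98 = 303.28 kN·m.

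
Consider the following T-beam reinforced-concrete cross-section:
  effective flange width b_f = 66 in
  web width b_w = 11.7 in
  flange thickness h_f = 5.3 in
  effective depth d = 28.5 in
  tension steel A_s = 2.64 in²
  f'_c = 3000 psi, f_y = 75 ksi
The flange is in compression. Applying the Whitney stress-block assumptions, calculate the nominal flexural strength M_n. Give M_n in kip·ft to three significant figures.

M_n ≈ 461 kip·ft

Tension: T = A_s f_y = 2.64 × 75 = 198 kips.
Try a within the flange: a = T/(0.85 f'_c b_f) = 198/(0.85 × 3 × 66) = 1.176 in.
Since a = 1.176 ≤ h_f = 5.3 in, the stress block lies entirely in the flange; analyse as a rectangular beam of width b_f.
M_n = T(d − a/2) = 198 × (28.5 − 0.588) = 5526.6 kip·in.
M_n = 5526.6/12 = 460.55 kip·ft.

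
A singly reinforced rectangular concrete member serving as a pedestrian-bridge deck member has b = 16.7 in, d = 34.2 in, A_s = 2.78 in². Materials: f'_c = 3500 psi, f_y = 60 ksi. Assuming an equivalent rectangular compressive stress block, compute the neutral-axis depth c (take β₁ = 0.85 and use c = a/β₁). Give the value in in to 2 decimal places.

c ≈ 3.95 in

T = A_s f_y = 2.78 × 60 = 166.8 kips.
a = T/(0.85 f'_c b) = 166.8/(0.85 × 3.5 × 16.7) = 3.3573 in.
With β₁ = 0.85, c = a/β₁ = 3.3573/0.85 = 3.95 in.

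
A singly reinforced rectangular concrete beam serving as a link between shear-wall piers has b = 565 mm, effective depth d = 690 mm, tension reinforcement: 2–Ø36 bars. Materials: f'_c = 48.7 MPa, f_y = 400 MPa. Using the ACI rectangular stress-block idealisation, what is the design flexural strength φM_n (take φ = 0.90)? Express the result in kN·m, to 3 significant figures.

φM_n ≈ 493 kN·m

A_s = 2 × 1018 = 2036 mm².
T = A_s f_y = 2036 × 400 = 814400 N = 814.4 kN.
From C = T: a = T/(0.85 f'_c b) = 814400/(0.85 × 48.7 × 565) = 34.82 mm.
M_n = T(d − a/2) = 814.4 kN × (690 − 17.41) mm = 547.76 kN·m.
φM_n = 0.90 × 547.76 = 492.98 kN·m.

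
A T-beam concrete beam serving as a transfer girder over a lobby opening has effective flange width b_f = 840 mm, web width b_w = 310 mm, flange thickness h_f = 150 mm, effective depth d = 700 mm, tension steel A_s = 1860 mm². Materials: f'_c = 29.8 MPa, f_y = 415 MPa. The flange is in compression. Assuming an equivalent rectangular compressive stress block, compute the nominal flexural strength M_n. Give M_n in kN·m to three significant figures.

M_n ≈ 526 kN·m

Tension: T = A_s f_y = 1860 × 415 = 771900 N.
Try a within the flange: a = T/(0.85 f'_c b_f) = 771900/(0.85 × 29.8 × 840) = 36.28 mm.
Since a = 36.28 ≤ h_f = 150 mm, the stress block lies entirely in the flange; analyse as a rectangular beam of width b_f.
M_n = T(d − a/2) = 771900 × (700 − 18.14) = 526.33 × 10⁶ N·mm.
M_n = 526.33 kN·m.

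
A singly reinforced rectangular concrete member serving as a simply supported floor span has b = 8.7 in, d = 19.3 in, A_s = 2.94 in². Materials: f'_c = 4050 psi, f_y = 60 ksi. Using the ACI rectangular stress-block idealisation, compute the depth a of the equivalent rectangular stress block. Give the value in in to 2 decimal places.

T = A_s f_y = 2.94 × 60 = 176.4 kips.
a = T/(0.85 f'_c b) = 176.4/(0.85 × 4.05 × 8.7) = 5.89 in.

a ≈ 5.89 in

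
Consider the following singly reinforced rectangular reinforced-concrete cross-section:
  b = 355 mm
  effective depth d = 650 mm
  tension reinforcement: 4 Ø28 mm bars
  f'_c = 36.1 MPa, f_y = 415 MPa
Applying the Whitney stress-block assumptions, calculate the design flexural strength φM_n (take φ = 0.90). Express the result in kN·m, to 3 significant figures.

φM_n ≈ 555 kN·m

A_s = 4 × 616 = 2464 mm².
T = A_s f_y = 2464 × 415 = 1022560 N = 1022.56 kN.
From C = T: a = T/(0.85 f'_c b) = 1022560/(0.85 × 36.1 × 355) = 93.87 mm.
M_n = T(d − a/2) = 1022.56 kN × (650 − 46.935) mm = 616.67 kN·m.
φM_n = 0.90 × 616.67 = 555.00 kN·m.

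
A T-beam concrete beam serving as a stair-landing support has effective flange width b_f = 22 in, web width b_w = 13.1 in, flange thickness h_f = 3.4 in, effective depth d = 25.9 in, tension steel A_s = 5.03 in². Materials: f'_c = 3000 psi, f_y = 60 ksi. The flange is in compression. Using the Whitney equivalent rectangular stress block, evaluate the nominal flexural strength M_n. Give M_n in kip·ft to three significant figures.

Tension: T = A_s f_y = 5.03 × 60 = 301.8 kips.
Try a within the flange: a = T/(0.85 f'_c b_f) = 301.8/(0.85 × 3 × 22) = 5.380 in.
a = 5.380 > h_f = 3.4 in: the block extends into the web. Split into flange-overhang and web parts.
C_f = 0.85 f'_c (b_f − b_w) h_f = 0.85 × 3 × (22 − 13.1) × 3.4 = 77.2 kips.
Remaining web compression depth: a_w = (T − C_f)/(0.85 f'_c b_w) = (301.8 − 77.2)/(0.85 × 3 × 13.1) = 6.724 in.
M_n = C_f(d − h_f/2) + (T − C_f)(d − a_w/2) = 77.2 × (25.9 − 1.7) + 224.6 × (25.9 − 3.362) = 1868.2 + 5062.0 = 6930.2 kip·in.
M_n = 6930.2/12 = 577.52 kip·ft.

M_n ≈ 578 kip·ft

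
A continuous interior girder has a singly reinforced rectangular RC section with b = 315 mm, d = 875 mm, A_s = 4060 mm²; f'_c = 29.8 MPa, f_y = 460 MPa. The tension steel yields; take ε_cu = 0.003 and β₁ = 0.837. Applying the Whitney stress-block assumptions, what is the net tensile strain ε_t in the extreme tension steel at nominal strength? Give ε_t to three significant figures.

a = A_s f_y/(0.85 f'_c b) = 234.07 mm.
β₁ = 0.837, so c = a/β₁ = 234.07/0.837 = 279.65 mm.
From the linear strain diagram with ε_cu = 0.003: ε_t = 0.003 (d − c)/c = 0.003 × (875 − 279.65)/279.65 = 0.00639.
Since ε_t ≥ 0.005, the section is tension-controlled.

ε_t ≈ 0.00639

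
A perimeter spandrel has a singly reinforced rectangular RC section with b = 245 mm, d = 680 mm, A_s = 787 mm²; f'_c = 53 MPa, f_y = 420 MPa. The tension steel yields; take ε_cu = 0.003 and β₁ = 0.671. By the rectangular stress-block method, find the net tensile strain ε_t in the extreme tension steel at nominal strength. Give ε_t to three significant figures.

a = A_s f_y/(0.85 f'_c b) = 29.95 mm.
β₁ = 0.671, so c = a/β₁ = 29.95/0.671 = 44.63 mm.
From the linear strain diagram with ε_cu = 0.003: ε_t = 0.003 (d − c)/c = 0.003 × (680 − 44.63)/44.63 = 0.0427.
Since ε_t ≥ 0.005, the section is tension-controlled.

ε_t ≈ 0.0427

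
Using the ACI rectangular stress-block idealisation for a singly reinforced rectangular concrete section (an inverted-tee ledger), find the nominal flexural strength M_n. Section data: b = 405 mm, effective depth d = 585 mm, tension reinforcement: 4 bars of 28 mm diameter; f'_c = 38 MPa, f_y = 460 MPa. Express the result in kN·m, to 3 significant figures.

A_s = 4 × 616 = 2464 mm².
T = A_s f_y = 2464 × 460 = 1133440 N = 1133.44 kN.
From C = T: a = T/(0.85 f'_c b) = 1133440/(0.85 × 38 × 405) = 86.64 mm.
M_n = T(d − a/2) = 1133.44 kN × (585 − 43.32) mm = 613.96 kN·m.

M_n ≈ 614 kN·m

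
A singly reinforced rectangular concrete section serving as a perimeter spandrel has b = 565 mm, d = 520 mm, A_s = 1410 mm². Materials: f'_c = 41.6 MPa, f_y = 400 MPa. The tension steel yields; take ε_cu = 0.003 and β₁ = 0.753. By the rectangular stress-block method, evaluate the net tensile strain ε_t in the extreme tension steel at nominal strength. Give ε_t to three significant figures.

a = A_s f_y/(0.85 f'_c b) = 28.23 mm.
β₁ = 0.753, so c = a/β₁ = 28.23/0.753 = 37.49 mm.
From the linear strain diagram with ε_cu = 0.003: ε_t = 0.003 (d − c)/c = 0.003 × (520 − 37.49)/37.49 = 0.0386.
Since ε_t ≥ 0.005, the section is tension-controlled.

ε_t ≈ 0.0386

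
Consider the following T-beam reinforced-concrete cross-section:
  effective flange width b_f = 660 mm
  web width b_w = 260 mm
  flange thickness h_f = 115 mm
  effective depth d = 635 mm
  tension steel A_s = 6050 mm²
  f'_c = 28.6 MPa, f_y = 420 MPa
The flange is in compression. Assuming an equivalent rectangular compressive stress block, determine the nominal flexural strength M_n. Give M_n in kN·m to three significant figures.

Tension: T = A_s f_y = 6050 × 420 = 2541000 N.
Try a within the flange: a = T/(0.85 f'_c b_f) = 2541000/(0.85 × 28.6 × 660) = 158.37 mm.
a = 158.37 > h_f = 115 mm: the block extends into the web. Split into flange-overhang and web parts.
C_f = 0.85 f'_c (b_f − b_w) h_f = 0.85 × 28.6 × (660 − 260) × 115 = 1118260 N.
Remaining web compression depth: a_w = (T − C_f)/(0.85 f'_c b_w) = (2541000 − 1118260)/(0.85 × 28.6 × 260) = 225.10 mm.
M_n = C_f(d − h_f/2) + (T − C_f)(d − a_w/2) = 1118260 × (635 − 57.5) + 1422740 × (635 − 112.55) = 645.80 + 743.31 = 1389.11 × 10⁶ N·mm.
M_n = 1389.11 kN·m.

M_n ≈ 1390 kN·m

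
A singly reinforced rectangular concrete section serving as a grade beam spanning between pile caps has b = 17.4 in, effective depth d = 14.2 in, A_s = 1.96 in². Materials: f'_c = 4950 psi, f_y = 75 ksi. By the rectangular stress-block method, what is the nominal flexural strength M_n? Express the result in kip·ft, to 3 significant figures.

T = A_s f_y = 1.96 × 75 = 147 kips.
a = T/(0.85 f'_c b) = 147/(0.85 × 4.95 × 17.4) = 2.008 in.
M_n = T(d − a/2) = 147 × (14.2 − 1.004) = 1939.8 kip·in = 1939.8/12 = 161.65 kip·ft.

M_n ≈ 162 kip·ft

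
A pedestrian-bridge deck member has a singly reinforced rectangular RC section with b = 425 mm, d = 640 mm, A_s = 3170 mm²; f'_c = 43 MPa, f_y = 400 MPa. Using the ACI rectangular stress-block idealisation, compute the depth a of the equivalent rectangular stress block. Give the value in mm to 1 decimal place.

T = A_s f_y = 3170 × 400 = 1268000 N = 1268 kN.
Setting C = 0.85 f'_c a b equal to T: a = 1268000/(0.85 × 43 × 425) = 81.6 mm.

a ≈ 81.6 mm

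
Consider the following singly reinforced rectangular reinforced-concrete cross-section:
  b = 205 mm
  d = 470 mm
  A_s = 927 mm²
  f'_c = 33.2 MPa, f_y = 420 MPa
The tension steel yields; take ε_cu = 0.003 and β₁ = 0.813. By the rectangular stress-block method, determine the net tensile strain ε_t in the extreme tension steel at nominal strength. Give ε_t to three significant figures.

ε_t ≈ 0.0140

a = A_s f_y/(0.85 f'_c b) = 67.30 mm.
β₁ = 0.813, so c = a/β₁ = 67.30/0.813 = 82.78 mm.
From the linear strain diagram with ε_cu = 0.003: ε_t = 0.003 (d − c)/c = 0.003 × (470 − 82.78)/82.78 = 0.0140.
Since ε_t ≥ 0.005, the section is tension-controlled.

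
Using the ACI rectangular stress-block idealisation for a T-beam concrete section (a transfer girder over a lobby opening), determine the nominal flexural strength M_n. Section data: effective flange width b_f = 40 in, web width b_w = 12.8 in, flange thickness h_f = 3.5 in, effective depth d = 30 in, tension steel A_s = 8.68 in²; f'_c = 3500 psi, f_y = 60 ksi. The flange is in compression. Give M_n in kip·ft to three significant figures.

Tension: T = A_s f_y = 8.68 × 60 = 520.8 kips.
Try a within the flange: a = T/(0.85 f'_c b_f) = 520.8/(0.85 × 3.5 × 40) = 4.376 in.
a = 4.376 > h_f = 3.5 in: the block extends into the web. Split into flange-overhang and web parts.
C_f = 0.85 f'_c (b_f − b_w) h_f = 0.85 × 3.5 × (40 − 12.8) × 3.5 = 283.2 kips.
Remaining web compression depth: a_w = (T − C_f)/(0.85 f'_c b_w) = (520.8 − 283.2)/(0.85 × 3.5 × 12.8) = 6.239 in.
M_n = C_f(d − h_f/2) + (T − C_f)(d − a_w/2) = 283.2 × (30 − 1.75) + 237.6 × (30 − 3.1195) = 8000.4 + 6386.8 = 14387.2 kip·in.
M_n = 14387.2/12 = 1198.93 kip·ft.

M_n ≈ 1200 kip·ft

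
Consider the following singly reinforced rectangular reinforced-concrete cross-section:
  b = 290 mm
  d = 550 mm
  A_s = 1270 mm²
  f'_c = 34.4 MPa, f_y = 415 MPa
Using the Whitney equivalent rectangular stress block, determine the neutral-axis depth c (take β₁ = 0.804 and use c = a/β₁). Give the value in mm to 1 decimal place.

T = A_s f_y = 1270 × 415 = 527050 N = 527.05 kN.
Setting C = 0.85 f'_c a b equal to T: a = 527050/(0.85 × 34.4 × 290) = 62.155 mm.
With β₁ = 0.804, c = a/β₁ = 62.155/0.804 = 77.3 mm.

c ≈ 77.3 mm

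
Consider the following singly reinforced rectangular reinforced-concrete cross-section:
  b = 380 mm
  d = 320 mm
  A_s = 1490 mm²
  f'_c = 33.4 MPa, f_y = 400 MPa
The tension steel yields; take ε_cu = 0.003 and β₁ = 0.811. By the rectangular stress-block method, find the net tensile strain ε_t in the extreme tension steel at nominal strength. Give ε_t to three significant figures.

a = A_s f_y/(0.85 f'_c b) = 55.25 mm.
β₁ = 0.811, so c = a/β₁ = 55.25/0.811 = 68.13 mm.
From the linear strain diagram with ε_cu = 0.003: ε_t = 0.003 (d − c)/c = 0.003 × (320 − 68.13)/68.13 = 0.0111.
Since ε_t ≥ 0.005, the section is tension-controlled.

ε_t ≈ 0.0111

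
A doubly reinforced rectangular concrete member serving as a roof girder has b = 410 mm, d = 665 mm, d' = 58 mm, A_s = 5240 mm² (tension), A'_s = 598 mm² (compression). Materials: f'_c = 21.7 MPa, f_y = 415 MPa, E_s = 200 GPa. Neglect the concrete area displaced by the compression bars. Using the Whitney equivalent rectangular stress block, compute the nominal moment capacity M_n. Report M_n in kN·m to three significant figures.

M_n ≈ 1190 kN·m

Assume both tension and compression steel yield.
Net tension couple steel: A_s − A'_s = 4642 mm².
a = (A_s − A'_s) f_y / (0.85 f'_c b) = 1926430/(0.85 × 21.7 × 410) = 254.74 mm.
c = a/β₁ = 254.74/0.85 = 299.69 mm; ε'_s = 0.003(c − d')/c = 0.0024 ≥ f_y/E_s = 0.0021, so compression steel does yield.
M_n = (A_s − A'_s) f_y (d − a/2) + A'_s f_y (d − d') = [1926430 × (665 − 127.37) + 248170 × (665 − 58)] × 10⁻⁶ = 1035.71 + 150.64 = 1186.35 kN·m.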